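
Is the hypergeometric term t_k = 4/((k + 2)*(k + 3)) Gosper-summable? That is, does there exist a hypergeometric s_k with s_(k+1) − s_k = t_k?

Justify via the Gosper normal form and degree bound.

Step 1: r(k) = (k + 2)/(k + 4).
Gosper form: A/B · C(k+1)/C(k) with A=k + 2, B=k + 4, C=1.
Solve (k + 2)·f(k+1) − (k + 3)·f(k) = 1.
deg f ≤ 1 (via 1,1,0).
Solve for f: f(k) = k/2 (degree 1 ≤ 1).
Certificate R = B(k−1)f/C = k*(k + 3)/2 gives s_k = 2*k/(k + 2).
Δs = 4/(k**2 + 5*k + 6), as required.

Yes. s_k = 2*k/(k + 2).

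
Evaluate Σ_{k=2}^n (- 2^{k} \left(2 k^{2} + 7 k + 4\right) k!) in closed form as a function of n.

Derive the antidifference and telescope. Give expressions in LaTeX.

S(n) = - 2 \cdot 2^{n} n^{2} n! - 8 \cdot 2^{n} n n! - 6 \cdot 2^{n} n! + 32

t_(k+1)/t_k = 2*(2*k**3 + 13*k**2 + 24*k + 13)/(2*k**2 + 7*k + 4).
Take A(k)=2*k + 2, B(k)=1, C(k)=k**2 + 7*k/2 + 2.
Solve (2*k + 2)·f(k+1) − (1)·f(k) = k**2 + 7*k/2 + 2.
d = 1 from the (1,0,2) case.
Match coefficients ⇒ f(k) = (k + 2)/2.
Get s_k = R·t_k = -2**k*(k + 2)*factorial(k) with R(k) = B(k−1)f(k)/C(k) = (k + 2)/(2*k**2 + 7*k + 4).
Check: Δs_k = -2**k*(2*k**2 + 7*k + 4)*factorial(k). ✓
Telescope: S(n) = s_(n+1) − s_(2) = -2**(n + 1)*(n + 3)*factorial(n + 1) − (-32) = -2*2**n*n**2*factorial(n) - 8*2**n*n*factorial(n) - 6*2**n*factorial(n) + 32.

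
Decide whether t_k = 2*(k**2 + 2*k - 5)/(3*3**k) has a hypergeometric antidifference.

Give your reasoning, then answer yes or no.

r(k) = (k**2 + 4*k - 2)/(3*(k**2 + 2*k - 5)) after simplifying.
Normal form (A,B,C) = (1/3, 1, k**2 + 2*k - 5).
Solve (1/3)·f(k+1) − (1)·f(k) = k**2 + 2*k - 5.
deg f ≤ 2 (via 0,0,2).
A polynomial solution: f(k) = -3*(k**2 + 3*k - 3)/2.
Then R = B(k−1)f/C = -3*(k**2 + 3*k - 3)/(2*(k**2 + 2*k - 5)), so s_k = R(k)·t_k = (-k**2 - 3*k + 3)/3**k.
Check: Δs_k = 2*(k**2 + 2*k - 5)/(3*3**k). ✓

Yes. s_k = (-k**2 - 3*k + 3)/3**k.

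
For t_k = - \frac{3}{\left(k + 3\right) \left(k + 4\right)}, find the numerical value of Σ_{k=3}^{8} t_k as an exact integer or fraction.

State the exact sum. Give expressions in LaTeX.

t_(k+1)/t_k = (k + 3)/(k + 5).
Take A(k)=k + 3, B(k)=k + 5, C(k)=1.
Set up (k + 3)·f(k+1) − (k + 4)·f(k) − (1) = 0.
Degrees (1,1,0) ⇒ d ≤ 1.
Match coefficients ⇒ f(k) = k/3.
Certificate R = B(k−1)f/C = k*(k + 4)/3 gives s_k = -k/(k + 3).
Check: Δs_k = -3/(k**2 + 7*k + 12). ✓
Telescoping: Σ = s_(9) − s_(3) = -3/4 − (-1/2) = -1/4.

Σ = -1/4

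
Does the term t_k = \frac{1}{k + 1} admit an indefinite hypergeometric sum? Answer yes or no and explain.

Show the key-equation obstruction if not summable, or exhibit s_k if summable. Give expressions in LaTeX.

No — the linear system for f has no solution.

Compute t_(k+1)/t_k: get (k + 1)/(k + 2).
Gosper form: A/B · C(k+1)/C(k) with A=k + 1, B=k + 2, C=1.
Solve (k + 1)·f(k+1) − (k + 1)·f(k) = 1.
Bound: deg f ≤ 0.
Generic f = c0 gives residual -1; -1 = 0 cannot hold, so t_k is not Gosper-summable.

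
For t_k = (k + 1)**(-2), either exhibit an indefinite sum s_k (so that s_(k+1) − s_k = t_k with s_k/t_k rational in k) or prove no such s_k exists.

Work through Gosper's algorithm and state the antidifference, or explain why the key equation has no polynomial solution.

r(k) = (k + 1)**2/(k + 2)**2 after simplifying.
Factor: A=k**2 + 2*k + 1; B=k**2 + 4*k + 4; C=1.
Solve (k**2 + 2*k + 1)·f(k+1) − (k**2 + 2*k + 1)·f(k) = 1.
From deg A=2, deg B=2, deg C=0: d=0.
Write f(k) = c0. Then LHS − RHS = -1, requiring -1 = 0: contradictory. No certificate.

none (Gosper's algorithm certifies no s_k)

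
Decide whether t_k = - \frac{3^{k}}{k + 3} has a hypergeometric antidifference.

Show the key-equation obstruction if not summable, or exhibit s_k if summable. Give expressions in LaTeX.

Compute t_(k+1)/t_k: get 3*(k + 3)/(k + 4).
Take A(k)=3*k + 9, B(k)=k + 4, C(k)=1.
f must satisfy (3*k + 9)·f(k+1) − (k + 3)·f(k) = 1.
From deg A=1, deg B=1, deg C=0: d=-1.
Bound -1 < 0, so the key equation has no polynomial solution.

No — t_k has no hypergeometric antidifference.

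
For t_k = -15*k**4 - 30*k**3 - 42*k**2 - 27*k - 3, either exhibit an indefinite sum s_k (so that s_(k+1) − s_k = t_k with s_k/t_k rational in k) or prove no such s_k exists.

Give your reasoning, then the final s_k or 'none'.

s_k = k*(-3*k**4 - 4*k**2 + 4)

r(k) = (5*k**4 + 30*k**3 + 74*k**2 + 87*k + 39)/(5*k**4 + 10*k**3 + 14*k**2 + 9*k + 1) after simplifying.
Take A(k)=1, B(k)=1, C(k)=k**4 + 2*k**3 + 14*k**2/5 + 9*k/5 + 1/5.
f must satisfy (1)·f(k+1) − (1)·f(k) = k**4 + 2*k**3 + 14*k**2/5 + 9*k/5 + 1/5.
Bound: deg f ≤ 5.
Solve for f: f(k) = k*(k**2 + 2)*(3*k**2 - 2)/15 (degree 5 ≤ 5).
Get s_k = R·t_k = k*(-3*k**4 - 4*k**2 + 4) with R(k) = B(k−1)f(k)/C(k) = k*(k**2 + 2)*(3*k**2 - 2)/(3*(5*k**4 + 10*k**3 + 14*k**2 + 9*k + 1)).
Δs = -15*k**4 - 30*k**3 - 42*k**2 - 27*k - 3, as required.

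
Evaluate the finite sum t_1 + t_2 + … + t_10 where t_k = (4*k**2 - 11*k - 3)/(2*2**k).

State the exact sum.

Σ = -1473/2048

Ratio r(k) = (4*k**2 - 3*k - 10)/(2*(4*k**2 - 11*k - 3)).
So A=1/2 and B=1, with C=k**2 - 11*k/4 - 3/4.
Need (1/2)·f(k+1) − (1)·f(k) = k**2 - 11*k/4 - 3/4.
d = 2 from the (0,0,2) case.
Coefficient equations give f(k) = -(4*k**2 - 3*k - 2)/2.
Get s_k = R·t_k = (-4*k**2 + 3*k + 2)/2**k with R(k) = B(k−1)f(k)/C(k) = -2*(4*k**2 - 3*k - 2)/((k - 3)*(4*k + 1)).
Δs = (4*k**2 - 11*k - 3)/(2*2**k), as required.
Evaluate s at k=11 and k=1: -449/2048 and 1/2; difference -1473/2048.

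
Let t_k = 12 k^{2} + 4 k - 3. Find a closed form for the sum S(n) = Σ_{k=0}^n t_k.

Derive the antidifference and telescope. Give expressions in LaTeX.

Ratio r(k) = (12*k**2 + 28*k + 13)/(12*k**2 + 4*k - 3).
Take A(k)=1, B(k)=1, C(k)=k**2 + k/3 - 1/4.
Set up (1)·f(k+1) − (1)·f(k) − (k**2 + k/3 - 1/4) = 0.
Bound: deg f ≤ 3.
Solve for f: f(k) = k*(2*k - 3)*(2*k + 1)/12 (degree 3 ≤ 3).
Certificate R = B(k−1)f/C = k*(2*k - 3)*(2*k + 1)/(12*k**2 + 4*k - 3) gives s_k = k*(4*k**2 - 4*k - 3).
s_(k+1) − s_k = 12*k**2 + 4*k - 3 = t_k.
s_(n+1) = 4*n**3 + 8*n**2 + n - 3 and s_(0) = 0, so S(n) = 4*n**3 + 8*n**2 + n - 3.

S(n) = 4 n^{3} + 8 n^{2} + n - 3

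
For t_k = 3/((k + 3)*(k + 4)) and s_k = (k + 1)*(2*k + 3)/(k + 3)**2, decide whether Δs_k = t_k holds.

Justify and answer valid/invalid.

Invalid: residual 2*(2*k**2 + 8*k + 3)/(k**4 + 14*k**3 + 73*k**2 + 168*k + 144) ≠ 0.

s_(k+1) = (k + 2)*(2*k + 5)/(k + 4)**2
s_(k+1) − s_k = (7*k**2 + 37*k + 42)/(k**4 + 14*k**3 + 73*k**2 + 168*k + 144)
(s_(k+1) − s_k) − t_k = 2*(2*k**2 + 8*k + 3)/(k**4 + 14*k**3 + 73*k**2 + 168*k + 144)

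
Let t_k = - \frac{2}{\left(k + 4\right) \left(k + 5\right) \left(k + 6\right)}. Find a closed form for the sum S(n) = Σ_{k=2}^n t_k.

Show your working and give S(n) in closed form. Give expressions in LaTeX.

Ratio r(k) = (k + 4)/(k + 7).
Factor: A=k + 4; B=k + 7; C=1.
Solve (k + 4)·f(k+1) − (k + 6)·f(k) = 1.
Bound: deg f ≤ 2.
Solve for f: f(k) = k*(k + 9)/40 (degree 2 ≤ 2).
So s_k = (B(k−1)f/C)·t_k = (k*(k + 6)*(k + 9)/40)·t_k = k*(-k - 9)/(20*(k + 4)*(k + 5)).
Verify: -2/(k**3 + 15*k**2 + 74*k + 120) matches t_k.
s_(n+1) = (-n**2 - 11*n - 10)/(20*(n**2 + 11*n + 30)) and s_(2) = -11/420, so S(n) = (-n**2 - 11*n + 12)/(42*(n**2 + 11*n + 30)).

S(n) = \frac{- n^{2} - 11 n + 12}{42 \left(n^{2} + 11 n + 30\right)}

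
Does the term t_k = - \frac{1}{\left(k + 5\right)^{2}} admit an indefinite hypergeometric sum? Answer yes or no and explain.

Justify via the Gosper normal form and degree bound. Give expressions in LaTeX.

The ratio is (k + 5)**2/(k + 6)**2.
Factor: A=k**2 + 10*k + 25; B=k**2 + 12*k + 36; C=1.
Solve (k**2 + 10*k + 25)·f(k+1) − (k**2 + 10*k + 25)·f(k) = 1.
Degrees (2,2,0) ⇒ d ≤ 0.
Generic f = c0 gives residual -1; -1 = 0 cannot hold, so t_k is not Gosper-summable.

No. Not Gosper-summable.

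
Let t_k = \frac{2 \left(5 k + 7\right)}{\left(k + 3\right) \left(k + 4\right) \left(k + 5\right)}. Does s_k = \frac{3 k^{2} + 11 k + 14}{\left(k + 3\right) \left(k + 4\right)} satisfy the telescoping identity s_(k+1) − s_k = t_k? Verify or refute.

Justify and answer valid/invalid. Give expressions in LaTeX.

Valid: the claim telescopes to t_k.

s_(k+1) = (11*k + 3*(k + 1)**2 + 25)/((k + 4)*(k + 5))
s_(k+1) − s_k = 2*(5*k + 7)/(k**3 + 12*k**2 + 47*k + 60)
(s_(k+1) − s_k) − t_k = 0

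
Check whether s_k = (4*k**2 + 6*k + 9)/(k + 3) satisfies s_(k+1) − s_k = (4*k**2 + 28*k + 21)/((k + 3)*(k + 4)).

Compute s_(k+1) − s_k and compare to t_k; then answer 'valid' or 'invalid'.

Valid — Δs_k = t_k.

s_(k+1) = (4*k**2 + 14*k + 19)/(k + 4)
s_(k+1) − s_k = (4*k**2 + 28*k + 21)/(k**2 + 7*k + 12)
(s_(k+1) − s_k) − t_k = 0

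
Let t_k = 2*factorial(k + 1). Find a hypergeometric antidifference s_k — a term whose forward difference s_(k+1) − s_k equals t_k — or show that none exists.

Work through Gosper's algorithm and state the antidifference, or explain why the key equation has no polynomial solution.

no hypergeometric antidifference exists

r(k) = k + 2 after simplifying.
Gosper form: A/B · C(k+1)/C(k) with A=k + 2, B=1, C=1.
f must satisfy (k + 2)·f(k+1) − (1)·f(k) = 1.
From deg A=1, deg B=0, deg C=0: d=-1.
Bound -1 < 0, so the key equation has no polynomial solution.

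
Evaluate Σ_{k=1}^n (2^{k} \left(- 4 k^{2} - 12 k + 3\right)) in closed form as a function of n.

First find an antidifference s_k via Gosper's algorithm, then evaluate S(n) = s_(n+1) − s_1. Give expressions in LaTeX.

S(n) = - 8 \cdot 2^{n} n^{2} - 8 \cdot 2^{n} n + 6 \cdot 2^{n} - 6

r(k) = 2*(4*k**2 + 20*k + 13)/(4*k**2 + 12*k - 3) after simplifying.
Take A(k)=2, B(k)=1, C(k)=k**2 + 3*k - 3/4.
Need (2)·f(k+1) − (1)·f(k) = k**2 + 3*k - 3/4.
Bound: deg f ≤ 2.
Solve for f: f(k) = (2*k - 3)*(2*k + 1)/4 (degree 2 ≤ 2).
Get s_k = R·t_k = 2**k*(-4*k**2 + 4*k + 3) with R(k) = B(k−1)f(k)/C(k) = (2*k - 3)*(2*k + 1)/(4*k**2 + 12*k - 3).
Check: Δs_k = 2**k*(-4*k**2 - 12*k + 3). ✓
Evaluate: s_(n+1) = 2**(n + 1)*(-4*n**2 - 4*n + 3); subtract s_(1) = 6 ⇒ S(n) = -8*2**n*n**2 - 8*2**n*n + 6*2**n - 6.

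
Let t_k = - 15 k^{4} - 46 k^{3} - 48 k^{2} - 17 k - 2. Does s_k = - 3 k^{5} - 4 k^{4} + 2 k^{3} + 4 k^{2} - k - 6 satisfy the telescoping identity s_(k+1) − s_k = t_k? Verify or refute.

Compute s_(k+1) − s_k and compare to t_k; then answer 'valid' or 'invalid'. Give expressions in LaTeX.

s_(k+1) = -3*k**5 - 19*k**4 - 44*k**3 - 44*k**2 - 18*k - 8
s_(k+1) − s_k = -15*k**4 - 46*k**3 - 48*k**2 - 17*k - 2
(s_(k+1) − s_k) − t_k = 0

Valid: the claim telescopes to t_k.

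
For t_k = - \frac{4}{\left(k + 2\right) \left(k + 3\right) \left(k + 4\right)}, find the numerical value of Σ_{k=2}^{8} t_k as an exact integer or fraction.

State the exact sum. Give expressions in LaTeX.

Step 1: r(k) = (k + 2)/(k + 5).
Gosper form: A/B · C(k+1)/C(k) with A=k + 2, B=k + 5, C=1.
Set up (k + 2)·f(k+1) − (k + 4)·f(k) − (1) = 0.
From deg A=1, deg B=1, deg C=0: d=2.
Coefficient equations give f(k) = k*(k + 5)/12.
R(k) = B(k−1)·f(k)/C(k) = k*(k + 4)*(k + 5)/12; s_k = R·t_k = k*(-k - 5)/(3*(k + 2)*(k + 3)).
Δs = -4/(k**3 + 9*k**2 + 26*k + 24), as required.
Evaluate s at k=9 and k=2: -7/22 and -7/30; difference -14/165.

Σ = -14/165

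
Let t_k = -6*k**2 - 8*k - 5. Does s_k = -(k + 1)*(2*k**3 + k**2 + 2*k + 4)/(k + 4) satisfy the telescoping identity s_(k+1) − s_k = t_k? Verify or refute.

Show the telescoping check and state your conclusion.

Invalid: residual 3*(4*k**3 + 31*k**2 + 35*k + 16)/(k**2 + 9*k + 20) ≠ 0.

s_(k+1) = -(k + 2)*(2*k + 2*(k + 1)**3 + (k + 1)**2 + 6)/(k + 5)
s_(k+1) − s_k = 2*(-3*k**4 - 25*k**3 - 52*k**2 - 50*k - 26)/(k**2 + 9*k + 20)
(s_(k+1) − s_k) − t_k = 3*(4*k**3 + 31*k**2 + 35*k + 16)/(k**2 + 9*k + 20)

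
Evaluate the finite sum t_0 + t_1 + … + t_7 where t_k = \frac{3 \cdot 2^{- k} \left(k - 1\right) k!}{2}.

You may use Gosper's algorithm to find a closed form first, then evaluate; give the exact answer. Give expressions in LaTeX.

Compute t_(k+1)/t_k: get k*(k + 1)/(2*(k - 1)).
Gosper form: A/B · C(k+1)/C(k) with A=k/2 + 1/2, B=1, C=k - 1.
f must satisfy (k/2 + 1/2)·f(k+1) − (1)·f(k) = k - 1.
Bound: deg f ≤ 0.
Solving with deg f ≤ 0: f(k) = 2.
Get s_k = R·t_k = 3*factorial(k)/2**k with R(k) = B(k−1)f(k)/C(k) = 2/(k - 1).
Verify: 3*(k - 1)*factorial(k)/(2*2**k) matches t_k.
Sum = s_(8) − s_(0); s_(8) = 945/2, s_(0) = 3 ⇒ 939/2.

Σ = 939/2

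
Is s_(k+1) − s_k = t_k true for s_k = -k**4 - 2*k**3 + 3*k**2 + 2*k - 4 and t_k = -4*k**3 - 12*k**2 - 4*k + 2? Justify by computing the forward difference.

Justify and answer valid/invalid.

s_(k+1) = -k**4 - 6*k**3 - 9*k**2 - 2*k - 2
s_(k+1) − s_k = -4*k**3 - 12*k**2 - 4*k + 2
(s_(k+1) − s_k) − t_k = 0

valid; difference matches t_k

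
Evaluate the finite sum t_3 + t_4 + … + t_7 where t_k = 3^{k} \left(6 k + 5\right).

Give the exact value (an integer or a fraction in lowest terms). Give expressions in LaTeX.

Σ = 144153

The ratio is 3*(6*k + 11)/(6*k + 5).
Take A(k)=3, B(k)=1, C(k)=k + 5/6.
Key eq: (3)·f(k+1) = (1)·f(k) + (k + 5/6).
From deg A=0, deg B=0, deg C=1: d=1.
Solve for f: f(k) = (3*k - 2)/6 (degree 1 ≤ 1).
Get s_k = R·t_k = 3**k*(3*k - 2) with R(k) = B(k−1)f(k)/C(k) = (3*k - 2)/(6*k + 5).
Verify: 3**k*(6*k + 5) matches t_k.
Telescoping: Σ = s_(8) − s_(3) = 144342 − (189) = 144153.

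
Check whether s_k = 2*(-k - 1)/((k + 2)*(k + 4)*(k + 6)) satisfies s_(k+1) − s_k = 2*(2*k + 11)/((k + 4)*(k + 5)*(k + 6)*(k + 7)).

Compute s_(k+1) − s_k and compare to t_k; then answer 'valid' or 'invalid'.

s_(k+1) = 2*(-k - 2)/((k + 3)*(k + 5)*(k + 7))
s_(k+1) − s_k = 2*(2*k**3 + 18*k**2 + 40*k + 9)/(k**6 + 27*k**5 + 295*k**4 + 1665*k**3 + 5104*k**2 + 8028*k + 5040)
(s_(k+1) − s_k) − t_k = 6*(-k**2 - 9*k - 19)/(k**6 + 27*k**5 + 295*k**4 + 1665*k**3 + 5104*k**2 + 8028*k + 5040)

Invalid: residual 6*(-k**2 - 9*k - 19)/(k**6 + 27*k**5 + 295*k**4 + 1665*k**3 + 5104*k**2 + 8028*k + 5040) ≠ 0.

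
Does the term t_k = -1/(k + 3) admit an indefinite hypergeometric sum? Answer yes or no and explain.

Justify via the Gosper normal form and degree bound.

The ratio is (k + 3)/(k + 4).
Normal form (A,B,C) = (k + 3, k + 4, 1).
Key eq: (k + 3)·f(k+1) = (k + 3)·f(k) + (1).
deg f ≤ 0 (via 1,1,0).
Write f(k) = c0. Then LHS − RHS = -1, requiring -1 = 0: contradictory. No certificate.

No — key equation has no polynomial f.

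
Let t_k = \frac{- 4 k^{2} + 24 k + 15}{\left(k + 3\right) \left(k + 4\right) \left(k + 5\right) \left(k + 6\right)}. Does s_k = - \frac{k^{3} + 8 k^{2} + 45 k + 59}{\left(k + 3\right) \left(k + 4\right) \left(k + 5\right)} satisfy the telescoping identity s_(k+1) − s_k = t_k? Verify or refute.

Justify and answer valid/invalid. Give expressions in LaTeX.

s_(k+1) = (-45*k - (k + 1)**3 - 8*(k + 1)**2 - 104)/((k + 4)*(k + 5)*(k + 6))
s_(k+1) − s_k = (-4*k**2 + 24*k + 15)/(k**4 + 18*k**3 + 119*k**2 + 342*k + 360)
(s_(k+1) − s_k) − t_k = 0

valid (s_(k+1) − s_k reduces to t_k)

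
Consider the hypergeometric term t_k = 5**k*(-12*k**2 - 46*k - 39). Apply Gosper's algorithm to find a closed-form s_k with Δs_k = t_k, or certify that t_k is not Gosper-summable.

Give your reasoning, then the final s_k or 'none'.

s_k = 5**k*(-3*k**2 - 4*k - 1)

Step 1: r(k) = 5*(12*k**2 + 70*k + 97)/(12*k**2 + 46*k + 39).
Take A(k)=5, B(k)=1, C(k)=k**2 + 23*k/6 + 13/4.
f must satisfy (5)·f(k+1) − (1)·f(k) = k**2 + 23*k/6 + 13/4.
deg f ≤ 2 (via 0,0,2).
Coefficient equations give f(k) = (k + 1)*(3*k + 1)/12.
Get s_k = R·t_k = 5**k*(-3*k**2 - 4*k - 1) with R(k) = B(k−1)f(k)/C(k) = (k + 1)*(3*k + 1)/(12*k**2 + 46*k + 39).
Check: Δs_k = 5**k*(-12*k**2 - 46*k - 39). ✓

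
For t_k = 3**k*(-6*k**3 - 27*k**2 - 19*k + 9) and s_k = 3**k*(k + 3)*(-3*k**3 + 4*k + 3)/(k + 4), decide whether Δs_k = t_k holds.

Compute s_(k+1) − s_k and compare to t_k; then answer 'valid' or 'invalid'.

Invalid: residual 3**k*(6*k**4 + 48*k**3 + 127*k**2 + 71*k - 33)/(k**2 + 9*k + 20) ≠ 0.

s_(k+1) = 3**(k + 1)*(k + 4)*(4*k - 3*(k + 1)**3 + 7)/(k + 5)
s_(k+1) − s_k = 3**k*(-6*k**5 - 75*k**4 - 334*k**3 - 575*k**2 - 228*k + 147)/(k**2 + 9*k + 20)
(s_(k+1) − s_k) − t_k = 3**k*(6*k**4 + 48*k**3 + 127*k**2 + 71*k - 33)/(k**2 + 9*k + 20)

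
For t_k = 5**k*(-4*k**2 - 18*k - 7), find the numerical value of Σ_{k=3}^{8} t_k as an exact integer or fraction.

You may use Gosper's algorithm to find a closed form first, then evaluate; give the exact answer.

Σ = -189451500

Compute t_(k+1)/t_k: get 5*(4*k**2 + 26*k + 29)/(4*k**2 + 18*k + 7).
Factor: A=5; B=1; C=k**2 + 9*k/2 + 7/4.
Set up (5)·f(k+1) − (1)·f(k) − (k**2 + 9*k/2 + 7/4) = 0.
From deg A=0, deg B=0, deg C=2: d=2.
Solving with deg f ≤ 2: f(k) = (k**2 + 2*k - 2)/4.
Get s_k = R·t_k = 5**k*(-k**2 - 2*k + 2) with R(k) = B(k−1)f(k)/C(k) = (k**2 + 2*k - 2)/(4*k**2 + 18*k + 7).
s_(k+1) − s_k = 5**k*(-4*k**2 - 18*k - 7) = t_k.
Telescoping: Σ = s_(9) − s_(3) = -189453125 − (-1625) = -189451500.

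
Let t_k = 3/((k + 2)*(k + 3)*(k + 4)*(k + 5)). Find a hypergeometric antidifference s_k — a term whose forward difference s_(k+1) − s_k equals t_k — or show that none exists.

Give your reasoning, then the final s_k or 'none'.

s_k = k*(k**2 + 9*k + 26)/(24*(k + 2)*(k + 3)*(k + 4))

r(k) = (k + 2)/(k + 6) after simplifying.
Factor: A=k + 2; B=k + 6; C=1.
Solve (k + 2)·f(k+1) − (k + 5)·f(k) = 1.
d = 3 from the (1,1,0) case.
Solve for f: f(k) = k*(k**2 + 9*k + 26)/72 (degree 3 ≤ 3).
R(k) = B(k−1)·f(k)/C(k) = k*(k + 5)*(k**2 + 9*k + 26)/72; s_k = R·t_k = k*(k**2 + 9*k + 26)/(24*(k + 2)*(k + 3)*(k + 4)).
Check: Δs_k = 3/(k**4 + 14*k**3 + 71*k**2 + 154*k + 120). ✓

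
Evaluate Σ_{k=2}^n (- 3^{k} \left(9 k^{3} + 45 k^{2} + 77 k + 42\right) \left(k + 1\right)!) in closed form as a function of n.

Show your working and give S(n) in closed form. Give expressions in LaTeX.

S(n) = - 9 \cdot 3^{n} n^{4} n! - 57 \cdot 3^{n} n^{3} n! - 129 \cdot 3^{n} n^{2} n! - 123 \cdot 3^{n} n n! - 42 \cdot 3^{n} n! + 1080

t_(k+1)/t_k = 3*(9*k**4 + 90*k**3 + 338*k**2 + 561*k + 346)/(9*k**3 + 45*k**2 + 77*k + 42).
Take A(k)=3*k + 6, B(k)=1, C(k)=k**3 + 5*k**2 + 77*k/9 + 14/3.
Set up (3*k + 6)·f(k+1) − (1)·f(k) − (k**3 + 5*k**2 + 77*k/9 + 14/3) = 0.
d = 2 from the (1,0,3) case.
Solve for f: f(k) = k*(3*k + 4)/9 (degree 2 ≤ 2).
Then R = B(k−1)f/C = k*(3*k + 4)/(9*k**3 + 45*k**2 + 77*k + 42), so s_k = R(k)·t_k = -3**k*k*(3*k + 4)*factorial(k + 1).
s_(k+1) − s_k = -3**k*(9*k**3 + 45*k**2 + 77*k + 42)*factorial(k + 1) = t_k.
s_(n+1) = -3**(n + 1)*(n + 1)*(3*n + 7)*factorial(n + 2) and s_(2) = -1080, so S(n) = -9*3**n*n**4*factorial(n) - 57*3**n*n**3*factorial(n) - 129*3**n*n**2*factorial(n) - 123*3**n*n*factorial(n) - 42*3**n*factorial(n) + 1080.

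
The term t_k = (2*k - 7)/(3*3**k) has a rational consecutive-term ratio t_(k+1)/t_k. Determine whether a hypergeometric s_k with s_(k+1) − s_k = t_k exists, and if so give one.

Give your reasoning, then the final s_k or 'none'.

Step 1: r(k) = (2*k - 5)/(3*(2*k - 7)).
So A=1/3 and B=1, with C=k - 7/2.
f must satisfy (1/3)·f(k+1) − (1)·f(k) = k - 7/2.
Degrees (0,0,1) ⇒ d ≤ 1.
Solve for f: f(k) = -3*(k - 3)/2 (degree 1 ≤ 1).
So s_k = (B(k−1)f/C)·t_k = (-3*(k - 3)/(2*k - 7))·t_k = (3 - k)/3**k.
s_(k+1) − s_k = (2*k - 7)/(3*3**k) = t_k.

s_k = (3 - k)/3**k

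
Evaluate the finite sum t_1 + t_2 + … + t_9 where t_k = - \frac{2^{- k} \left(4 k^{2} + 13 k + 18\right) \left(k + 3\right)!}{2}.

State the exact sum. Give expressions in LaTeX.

The ratio is (k + 4)*(13*k + 4*(k + 1)**2 + 31)/(2*(4*k**2 + 13*k + 18)).
Factor: A=k/2 + 2; B=1; C=k**2 + 13*k/4 + 9/2.
f must satisfy (k/2 + 2)·f(k+1) − (1)·f(k) = k**2 + 13*k/4 + 9/2.
Bound: deg f ≤ 1.
Match coefficients ⇒ f(k) = (4*k + 1)/2.
Certificate R = B(k−1)f/C = 2*(4*k + 1)/(4*k**2 + 13*k + 18) gives s_k = -(4*k + 1)*factorial(k + 3)/2**k.
Δs = -(4*k**2 + 13*k + 18)*factorial(k + 3)/(2*2**k), as required.
Sum = s_(10) − s_(1); s_(10) = -249324075, s_(1) = -60 ⇒ -249324015.

Σ = -249324015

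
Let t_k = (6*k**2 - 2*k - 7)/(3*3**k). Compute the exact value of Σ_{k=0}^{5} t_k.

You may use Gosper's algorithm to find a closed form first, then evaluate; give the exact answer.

Σ = -848/729

r(k) = (6*k**2 + 10*k - 3)/(3*(6*k**2 - 2*k - 7)) after simplifying.
Take A(k)=1/3, B(k)=1, C(k)=k**2 - k/3 - 7/6.
Set up (1/3)·f(k+1) − (1)·f(k) − (k**2 - k/3 - 7/6) = 0.
Bound: deg f ≤ 2.
Solving with deg f ≤ 2: f(k) = -(k + 1)*(3*k - 1)/2.
Certificate R = B(k−1)f/C = -3*(k + 1)*(3*k - 1)/(6*k**2 - 2*k - 7) gives s_k = (-3*k**2 - 2*k + 1)/3**k.
Verify: (6*k**2 - 2*k - 7)/(3*3**k) matches t_k.
Evaluate s at k=6 and k=0: -119/729 and 1; difference -848/729.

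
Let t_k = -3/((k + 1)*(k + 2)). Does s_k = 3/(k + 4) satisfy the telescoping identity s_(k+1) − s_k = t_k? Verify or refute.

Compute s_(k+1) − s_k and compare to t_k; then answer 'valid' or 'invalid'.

s_(k+1) = 3/(k + 5)
s_(k+1) − s_k = -3/((k + 4)*(k + 5))
(s_(k+1) − s_k) − t_k = 18*(k + 3)/(k**4 + 12*k**3 + 49*k**2 + 78*k + 40)

Invalid: residual 18*(k + 3)/(k**4 + 12*k**3 + 49*k**2 + 78*k + 40) ≠ 0.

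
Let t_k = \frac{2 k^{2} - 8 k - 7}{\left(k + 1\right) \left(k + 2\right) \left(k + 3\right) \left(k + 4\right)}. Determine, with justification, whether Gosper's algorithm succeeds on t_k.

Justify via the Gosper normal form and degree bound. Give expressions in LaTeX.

Yes. s_k = \frac{k \left(- k^{2} - 12 k - 8\right)}{3 \left(k + 1\right) \left(k + 2\right) \left(k + 3\right)}.

t_(k+1)/t_k = (k + 1)*(8*k - 2*(k + 1)**2 + 15)/((k + 5)*(-2*k**2 + 8*k + 7)).
A = k + 1, B = k + 5, C = k**2 - 4*k - 7/2.
Need (k + 1)·f(k+1) − (k + 4)·f(k) = k**2 - 4*k - 7/2.
deg f ≤ 3 (via 1,1,2).
Solve for f: f(k) = -k*(k**2 + 12*k + 8)/6 (degree 3 ≤ 3).
R(k) = B(k−1)·f(k)/C(k) = -k*(k + 4)*(k**2 + 12*k + 8)/(3*(2*k**2 - 8*k - 7)); s_k = R·t_k = k*(-k**2 - 12*k - 8)/(3*(k + 1)*(k + 2)*(k + 3)).
Δs = (2*k**2 - 8*k - 7)/(k**4 + 10*k**3 + 35*k**2 + 50*k + 24), as required.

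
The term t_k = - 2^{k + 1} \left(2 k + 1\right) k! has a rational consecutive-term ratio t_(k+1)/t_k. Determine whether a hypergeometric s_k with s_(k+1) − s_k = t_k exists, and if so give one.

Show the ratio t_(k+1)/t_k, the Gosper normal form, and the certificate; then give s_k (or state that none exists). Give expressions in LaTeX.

s_k = - 2^{k + 1} k!

r(k) = 2*(k + 1)*(2*k + 3)/(2*k + 1) after simplifying.
A = 2*k + 2, B = 1, C = k + 1/2.
Set up (2*k + 2)·f(k+1) − (1)·f(k) − (k + 1/2) = 0.
deg f ≤ 0 (via 1,0,1).
Solving with deg f ≤ 0: f(k) = 1/2.
R(k) = B(k−1)·f(k)/C(k) = 1/(2*k + 1); s_k = R·t_k = -2**(k + 1)*factorial(k).
Δs = -2**(k + 1)*(2*k + 1)*factorial(k), as required.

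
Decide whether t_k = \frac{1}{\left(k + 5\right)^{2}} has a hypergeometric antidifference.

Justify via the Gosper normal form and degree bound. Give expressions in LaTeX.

No — key equation has no polynomial f.

r(k) = (k + 5)**2/(k + 6)**2 after simplifying.
Gosper form: A/B · C(k+1)/C(k) with A=k**2 + 10*k + 25, B=k**2 + 12*k + 36, C=1.
Solve (k**2 + 10*k + 25)·f(k+1) − (k**2 + 10*k + 25)·f(k) = 1.
d = 0 from the (2,2,0) case.
Generic f = c0 gives residual -1; -1 = 0 cannot hold, so t_k is not Gosper-summable.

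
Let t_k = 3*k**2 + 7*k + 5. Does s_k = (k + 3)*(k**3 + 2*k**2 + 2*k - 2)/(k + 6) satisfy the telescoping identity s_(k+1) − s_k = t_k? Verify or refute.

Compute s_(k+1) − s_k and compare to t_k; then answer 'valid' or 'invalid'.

Invalid: residual 3*(-2*k**3 - 23*k**2 - 45*k - 32)/(k**2 + 13*k + 42) ≠ 0.

s_(k+1) = (k + 4)*(2*k + (k + 1)**3 + 2*(k + 1)**2)/(k + 7)
s_(k+1) − s_k = (3*k**4 + 40*k**3 + 153*k**2 + 224*k + 114)/(k**2 + 13*k + 42)
(s_(k+1) − s_k) − t_k = 3*(-2*k**3 - 23*k**2 - 45*k - 32)/(k**2 + 13*k + 42)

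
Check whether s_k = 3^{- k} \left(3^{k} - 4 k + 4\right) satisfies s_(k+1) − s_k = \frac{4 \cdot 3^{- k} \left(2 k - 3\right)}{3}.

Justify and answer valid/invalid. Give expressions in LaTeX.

s_(k+1) = 1 - 4*k/(3*3**k)
s_(k+1) − s_k = 4*(2*k - 3)/(3*3**k)
(s_(k+1) − s_k) − t_k = 0

Valid: the claim telescopes to t_k.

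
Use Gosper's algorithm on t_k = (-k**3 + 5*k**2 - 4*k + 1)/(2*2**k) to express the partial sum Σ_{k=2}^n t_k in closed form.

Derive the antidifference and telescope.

S(n) = 2**(-n - 2)*(-7*2**n + 2*n**3 + 2*n**2 + 4*n + 6)

t_(k+1)/t_k = (k**3 - 2*k**2 - 3*k - 1)/(2*(k**3 - 5*k**2 + 4*k - 1)).
So A=1/2 and B=1, with C=k**3 - 5*k**2 + 4*k - 1.
Solve (1/2)·f(k+1) − (1)·f(k) = k**3 - 5*k**2 + 4*k - 1.
deg f ≤ 3 (via 0,0,3).
A polynomial solution: f(k) = -2*(k**3 - 2*k**2 + 3*k + 1).
Then R = B(k−1)f/C = -2*(k**3 - 2*k**2 + 3*k + 1)/(k**3 - 5*k**2 + 4*k - 1), so s_k = R(k)·t_k = (k**3 - 2*k**2 + 3*k + 1)/2**k.
Verify: (-k**3 + 5*k**2 - 4*k + 1)/(2*2**k) matches t_k.
Evaluate: s_(n+1) = 2**(-n - 1)*(n**3 + n**2 + 2*n + 3); subtract s_(2) = 7/4 ⇒ S(n) = 2**(-n - 2)*(-7*2**n + 2*n**3 + 2*n**2 + 4*n + 6).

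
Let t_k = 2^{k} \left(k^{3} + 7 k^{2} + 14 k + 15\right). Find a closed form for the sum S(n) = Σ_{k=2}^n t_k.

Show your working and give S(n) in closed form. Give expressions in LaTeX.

S(n) = 2 \cdot 2^{n} n^{3} + 8 \cdot 2^{n} n^{2} + 18 \cdot 2^{n} n + 18 \cdot 2^{n} - 92

Compute t_(k+1)/t_k: get 2*(k**3 + 10*k**2 + 31*k + 37)/(k**3 + 7*k**2 + 14*k + 15).
Take A(k)=2, B(k)=1, C(k)=k**3 + 7*k**2 + 14*k + 15.
Key eq: (2)·f(k+1) = (1)·f(k) + (k**3 + 7*k**2 + 14*k + 15).
d = 3 from the (0,0,3) case.
Solving with deg f ≤ 3: f(k) = k**3 + k**2 + 4*k + 3.
R(k) = B(k−1)·f(k)/C(k) = (k**3 + k**2 + 4*k + 3)/(k**3 + 7*k**2 + 14*k + 15); s_k = R·t_k = 2**k*(k**3 + k**2 + 4*k + 3).
Δs = 2**k*(k**3 + 7*k**2 + 14*k + 15), as required.
Evaluate: s_(n+1) = 2**(n + 1)*(n**3 + 4*n**2 + 9*n + 9); subtract s_(2) = 92 ⇒ S(n) = 2*2**n*n**3 + 8*2**n*n**2 + 18*2**n*n + 18*2**n - 92.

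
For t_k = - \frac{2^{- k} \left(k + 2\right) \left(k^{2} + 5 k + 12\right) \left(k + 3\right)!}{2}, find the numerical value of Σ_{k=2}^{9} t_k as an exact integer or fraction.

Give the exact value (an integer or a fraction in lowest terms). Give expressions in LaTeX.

r(k) = (k + 3)*(k + 4)*(5*k + (k + 1)**2 + 17)/(2*(k + 2)*(k**2 + 5*k + 12)) after simplifying.
Take A(k)=k/2 + 2, B(k)=1, C(k)=k**3 + 7*k**2 + 22*k + 24.
Solve (k/2 + 2)·f(k+1) − (1)·f(k) = k**3 + 7*k**2 + 22*k + 24.
Bound: deg f ≤ 2.
A polynomial solution: f(k) = 2*(k**2 + 3*k + 4).
Then R = B(k−1)f/C = 2*(k**2 + 3*k + 4)/((k + 2)*(k**2 + 5*k + 12)), so s_k = R(k)·t_k = -(k**2 + 3*k + 4)*factorial(k + 3)/2**k.
Verify: -(k + 2)*(k**2 + 5*k + 12)*factorial(k + 3)/(2*2**k) matches t_k.
Σ_(k=2)^(9) t_k = s_(10) − s_(2) = -814864050 − (-420) = -814863630.

Σ = -814863630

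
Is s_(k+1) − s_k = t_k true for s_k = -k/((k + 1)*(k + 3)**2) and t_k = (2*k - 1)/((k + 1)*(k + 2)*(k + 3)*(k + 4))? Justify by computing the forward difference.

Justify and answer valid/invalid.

Invalid: residual 3*(-k**2 - 3*k + 1)/(k**6 + 17*k**5 + 117*k**4 + 415*k**3 + 794*k**2 + 768*k + 288) ≠ 0.

s_(k+1) = (-k - 1)/((k + 2)*(k + 4)**2)
s_(k+1) − s_k = k/((k + 1)*(k + 3)**2) - (k + 1)/((k + 2)*(k + 4)**2)
(s_(k+1) − s_k) − t_k = 3*(-k**2 - 3*k + 1)/(k**6 + 17*k**5 + 117*k**4 + 415*k**3 + 794*k**2 + 768*k + 288)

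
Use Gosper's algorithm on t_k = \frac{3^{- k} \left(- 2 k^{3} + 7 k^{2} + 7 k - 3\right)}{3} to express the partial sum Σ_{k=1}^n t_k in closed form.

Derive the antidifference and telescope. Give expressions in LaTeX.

S(n) = \frac{3^{- n} \left(6 \cdot 3^{n} + n^{3} + n^{2} - 5 n - 6\right)}{3}

Ratio r(k) = (2*k**3 - k**2 - 15*k - 9)/(3*(2*k**3 - 7*k**2 - 7*k + 3)).
Take A(k)=1/3, B(k)=1, C(k)=k**3 - 7*k**2/2 - 7*k/2 + 3/2.
Solve (1/3)·f(k+1) − (1)·f(k) = k**3 - 7*k**2/2 - 7*k/2 + 3/2.
From deg A=0, deg B=0, deg C=3: d=3.
Coefficient equations give f(k) = -3*(k + 1)*(k**2 - 3*k - 1)/2.
Certificate R = B(k−1)f/C = -3*(k + 1)*(k**2 - 3*k - 1)/(2*k**3 - 7*k**2 - 7*k + 3) gives s_k = (k**3 - 2*k**2 - 4*k - 1)/3**k.
s_(k+1) − s_k = (-2*k**3 + 7*k**2 + 7*k - 3)/(3*3**k) = t_k.
s_(n+1) = 3**(-n - 1)*(n**3 + n**2 - 5*n - 6) and s_(1) = -2, so S(n) = (6*3**n + n**3 + n**2 - 5*n - 6)/(3*3**n).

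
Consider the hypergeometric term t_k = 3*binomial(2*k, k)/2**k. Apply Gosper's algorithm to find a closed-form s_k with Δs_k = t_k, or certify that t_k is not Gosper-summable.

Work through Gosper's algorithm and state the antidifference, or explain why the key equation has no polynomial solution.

not Gosper-summable; s_k does not exist

Ratio r(k) = (2*k + 1)/(k + 1).
Gosper form: A/B · C(k+1)/C(k) with A=2*k + 1, B=k + 1, C=1.
Solve (2*k + 1)·f(k+1) − (k)·f(k) = 1.
d = -1 from the (1,1,0) case.
d = -1 < 0 ⇒ no nonzero polynomial f; not summable.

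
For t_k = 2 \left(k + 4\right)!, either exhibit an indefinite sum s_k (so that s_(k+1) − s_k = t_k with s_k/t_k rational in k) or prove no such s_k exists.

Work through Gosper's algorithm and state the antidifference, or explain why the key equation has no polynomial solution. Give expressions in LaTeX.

The ratio is k + 5.
A = k + 5, B = 1, C = 1.
Solve (k + 5)·f(k+1) − (1)·f(k) = 1.
deg f ≤ -1 (via 1,0,0).
d = -1 < 0 ⇒ no nonzero polynomial f; not summable.

none (Gosper's algorithm certifies no s_k)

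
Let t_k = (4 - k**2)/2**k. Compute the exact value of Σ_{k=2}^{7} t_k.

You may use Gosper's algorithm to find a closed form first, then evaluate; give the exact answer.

t_(k+1)/t_k = ((k + 1)**2 - 4)/(2*(k**2 - 4)).
Gosper form: A/B · C(k+1)/C(k) with A=1/2, B=1, C=k**2 - 4.
Set up (1/2)·f(k+1) − (1)·f(k) − (k**2 - 4) = 0.
deg f ≤ 2 (via 0,0,2).
Solve for f: f(k) = -2*(k**2 + 2*k - 1) (degree 2 ≤ 2).
Certificate R = B(k−1)f/C = -2*(k**2 + 2*k - 1)/((k - 2)*(k + 2)) gives s_k = 2**(1 - k)*(k**2 + 2*k - 1).
Check: Δs_k = (4 - k**2)/2**k. ✓
Evaluate s at k=8 and k=2: 79/128 and 7/2; difference -369/128.

Σ = -369/128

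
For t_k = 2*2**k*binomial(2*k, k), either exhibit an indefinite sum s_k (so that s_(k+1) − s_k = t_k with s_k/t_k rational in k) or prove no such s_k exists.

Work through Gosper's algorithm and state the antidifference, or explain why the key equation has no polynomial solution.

t_(k+1)/t_k = 4*(2*k + 1)/(k + 1).
Take A(k)=8*k + 4, B(k)=k + 1, C(k)=1.
Key eq: (8*k + 4)·f(k+1) = (k)·f(k) + (1).
Bound: deg f ≤ -1.
Bound -1 < 0, so the key equation has no polynomial solution.

none (Gosper's algorithm certifies no s_k)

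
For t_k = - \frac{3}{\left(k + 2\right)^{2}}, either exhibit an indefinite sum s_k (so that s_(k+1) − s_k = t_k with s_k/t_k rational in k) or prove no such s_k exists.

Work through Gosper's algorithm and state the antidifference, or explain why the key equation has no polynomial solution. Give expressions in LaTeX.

Compute t_(k+1)/t_k: get (k + 2)**2/(k + 3)**2.
Take A(k)=k**2 + 4*k + 4, B(k)=k**2 + 6*k + 9, C(k)=1.
Key eq: (k**2 + 4*k + 4)·f(k+1) = (k**2 + 4*k + 4)·f(k) + (1).
d = 0 from the (2,2,0) case.
Write f(k) = c0. Then LHS − RHS = -1, requiring -1 = 0: contradictory. No certificate.

none (Gosper's algorithm certifies no s_k)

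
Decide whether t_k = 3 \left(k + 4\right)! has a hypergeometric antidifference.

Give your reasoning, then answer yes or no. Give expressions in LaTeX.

r(k) = k + 5 after simplifying.
So A=k + 5 and B=1, with C=1.
f must satisfy (k + 5)·f(k+1) − (1)·f(k) = 1.
Degrees (1,0,0) ⇒ d ≤ -1.
Negative degree bound (-1): no f exists, t_k not Gosper-summable.

No. Not Gosper-summable.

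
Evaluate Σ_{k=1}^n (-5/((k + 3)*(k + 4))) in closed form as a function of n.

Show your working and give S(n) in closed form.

S(n) = -5*n/(4*n + 16)

r(k) = (k + 3)/(k + 5) after simplifying.
Take A(k)=k + 3, B(k)=k + 5, C(k)=1.
Key eq: (k + 3)·f(k+1) = (k + 4)·f(k) + (1).
Bound: deg f ≤ 1.
Solving with deg f ≤ 1: f(k) = k/3.
Get s_k = R·t_k = -5*k/(3*k + 9) with R(k) = B(k−1)f(k)/C(k) = k*(k + 4)/3.
Verify: -5/(k**2 + 7*k + 12) matches t_k.
Σ_(k=1)^n t_k = s_(n+1) − s_(1) = (5*(-n - 1)/(3*(n + 4))) − (-5/12), i.e. -5*n/(4*n + 16).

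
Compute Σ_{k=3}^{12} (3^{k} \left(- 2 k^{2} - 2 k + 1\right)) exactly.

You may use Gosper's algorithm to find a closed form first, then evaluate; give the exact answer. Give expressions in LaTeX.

t_(k+1)/t_k = 3*(2*k**2 + 6*k + 3)/(2*k**2 + 2*k - 1).
A = 3, B = 1, C = k**2 + k - 1/2.
f must satisfy (3)·f(k+1) − (1)·f(k) = k**2 + k - 1/2.
Bound: deg f ≤ 2.
Solving with deg f ≤ 2: f(k) = (k - 1)**2/2.
Certificate R = B(k−1)f/C = (k - 1)**2/(2*k**2 + 2*k - 1) gives s_k = 3**k*(-k**2 + 2*k - 1).
Verify: 3**k*(-2*k**2 - 2*k + 1) matches t_k.
Telescoping: Σ = s_(13) − s_(3) = -229582512 − (-108) = -229582404.

Σ = -229582404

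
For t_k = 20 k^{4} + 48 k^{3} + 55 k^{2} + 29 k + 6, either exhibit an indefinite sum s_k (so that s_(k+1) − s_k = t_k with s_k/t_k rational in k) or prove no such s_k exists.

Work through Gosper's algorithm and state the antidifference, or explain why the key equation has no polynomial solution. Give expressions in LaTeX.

s_k = k^{2} \left(4 k^{3} + 2 k^{2} + k - 1\right)

The ratio is (20*k**4 + 128*k**3 + 319*k**2 + 363*k + 158)/(20*k**4 + 48*k**3 + 55*k**2 + 29*k + 6).
Gosper form: A/B · C(k+1)/C(k) with A=1, B=1, C=k**4 + 12*k**3/5 + 11*k**2/4 + 29*k/20 + 3/10.
Need (1)·f(k+1) − (1)·f(k) = k**4 + 12*k**3/5 + 11*k**2/4 + 29*k/20 + 3/10.
Bound: deg f ≤ 5.
Coefficient equations give f(k) = k**2*(4*k**3 + 2*k**2 + k - 1)/20.
Certificate R = B(k−1)f/C = k**2*(4*k**3 + 2*k**2 + k - 1)/(20*k**4 + 48*k**3 + 55*k**2 + 29*k + 6) gives s_k = k**2*(4*k**3 + 2*k**2 + k - 1).
Verify: 20*k**4 + 48*k**3 + 55*k**2 + 29*k + 6 matches t_k.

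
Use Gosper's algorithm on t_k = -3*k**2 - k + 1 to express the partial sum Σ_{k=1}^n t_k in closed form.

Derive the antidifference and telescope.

S(n) = n**2*(-n - 2)

t_(k+1)/t_k = (k + 3*(k + 1)**2)/(3*k**2 + k - 1).
Take A(k)=1, B(k)=1, C(k)=k**2 + k/3 - 1/3.
Set up (1)·f(k+1) − (1)·f(k) − (k**2 + k/3 - 1/3) = 0.
Degrees (0,0,2) ⇒ d ≤ 3.
A polynomial solution: f(k) = k*(k**2 - k - 1)/3.
Certificate R = B(k−1)f/C = k*(k**2 - k - 1)/(3*k**2 + k - 1) gives s_k = k*(-k**2 + k + 1).
Δs = -3*k**2 - k + 1, as required.
s_(n+1) = -n**3 - 2*n**2 + 1 and s_(1) = 1, so S(n) = n**2*(-n - 2).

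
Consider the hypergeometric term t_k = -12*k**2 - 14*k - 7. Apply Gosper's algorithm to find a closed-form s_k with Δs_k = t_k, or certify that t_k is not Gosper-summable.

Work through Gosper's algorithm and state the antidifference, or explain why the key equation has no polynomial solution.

s_k = k*(-4*k**2 - k - 2)

The ratio is (12*k**2 + 38*k + 33)/(12*k**2 + 14*k + 7).
Take A(k)=1, B(k)=1, C(k)=k**2 + 7*k/6 + 7/12.
f must satisfy (1)·f(k+1) − (1)·f(k) = k**2 + 7*k/6 + 7/12.
deg f ≤ 3 (via 0,0,2).
Solve for f: f(k) = k*(4*k**2 + k + 2)/12 (degree 3 ≤ 3).
Get s_k = R·t_k = k*(-4*k**2 - k - 2) with R(k) = B(k−1)f(k)/C(k) = k*(4*k**2 + k + 2)/(12*k**2 + 14*k + 7).
Check: Δs_k = -12*k**2 - 14*k - 7. ✓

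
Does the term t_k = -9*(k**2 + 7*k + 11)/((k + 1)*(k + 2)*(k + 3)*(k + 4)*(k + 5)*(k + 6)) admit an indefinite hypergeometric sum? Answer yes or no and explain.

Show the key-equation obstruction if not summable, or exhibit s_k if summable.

Ratio r(k) = (k + 1)*(7*k + (k + 1)**2 + 18)/((k + 7)*(k**2 + 7*k + 11)).
Normal form (A,B,C) = (k + 1, k + 7, k**2 + 7*k + 11).
Key eq: (k + 1)·f(k+1) = (k + 6)·f(k) + (k**2 + 7*k + 11).
d = 5 from the (1,1,2) case.
Coefficient equations give f(k) = k*(k + 2)*(k + 4)*(k**2 + 9*k + 23)/45.
Certificate R = B(k−1)f/C = k*(k + 2)*(k + 4)*(k + 6)*(k**2 + 9*k + 23)/(45*(k**2 + 7*k + 11)) gives s_k = k*(-k**2 - 9*k - 23)/(5*(k**3 + 9*k**2 + 23*k + 15)).
s_(k+1) − s_k = 9*(-k**2 - 7*k - 11)/(k**6 + 21*k**5 + 175*k**4 + 735*k**3 + 1624*k**2 + 1764*k + 720) = t_k.

Yes. s_k = k*(-k**2 - 9*k - 23)/(5*(k**3 + 9*k**2 + 23*k + 15)).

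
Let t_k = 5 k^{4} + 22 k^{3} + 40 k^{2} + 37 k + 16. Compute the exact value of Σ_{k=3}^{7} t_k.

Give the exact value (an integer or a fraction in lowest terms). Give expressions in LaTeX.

Σ = 46750

The ratio is (5*k**4 + 42*k**3 + 136*k**2 + 203*k + 120)/(5*k**4 + 22*k**3 + 40*k**2 + 37*k + 16).
Normal form (A,B,C) = (1, 1, k**4 + 22*k**3/5 + 8*k**2 + 37*k/5 + 16/5).
Need (1)·f(k+1) − (1)·f(k) = k**4 + 22*k**3/5 + 8*k**2 + 37*k/5 + 16/5.
Degrees (0,0,4) ⇒ d ≤ 5.
Coefficient equations give f(k) = k*(k**4 + 3*k**3 + 4*k**2 + 4*k + 4)/5.
Certificate R = B(k−1)f/C = k*(k**4 + 3*k**3 + 4*k**2 + 4*k + 4)/(5*k**4 + 22*k**3 + 40*k**2 + 37*k + 16) gives s_k = k*(k**4 + 3*k**3 + 4*k**2 + 4*k + 4).
Check: Δs_k = 5*k**4 + 22*k**3 + 40*k**2 + 37*k + 16. ✓
Sum = s_(8) − s_(3); s_(8) = 47392, s_(3) = 642 ⇒ 46750.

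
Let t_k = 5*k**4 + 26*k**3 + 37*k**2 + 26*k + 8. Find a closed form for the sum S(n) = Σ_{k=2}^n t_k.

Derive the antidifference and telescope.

S(n) = n**5 + 9*n**4 + 27*n**3 + 38*n**2 + 27*n - 102

t_(k+1)/t_k = (5*k**4 + 46*k**3 + 145*k**2 + 198*k + 102)/(5*k**4 + 26*k**3 + 37*k**2 + 26*k + 8).
Gosper form: A/B · C(k+1)/C(k) with A=1, B=1, C=k**4 + 26*k**3/5 + 37*k**2/5 + 26*k/5 + 8/5.
Key eq: (1)·f(k+1) = (1)·f(k) + (k**4 + 26*k**3/5 + 37*k**2/5 + 26*k/5 + 8/5).
Degrees (0,0,4) ⇒ d ≤ 5.
A polynomial solution: f(k) = k*(k**4 + 4*k**3 + k**2 + k + 1)/5.
So s_k = (B(k−1)f/C)·t_k = (k*(k**4 + 4*k**3 + k**2 + k + 1)/(5*k**4 + 26*k**3 + 37*k**2 + 26*k + 8))·t_k = k*(k**4 + 4*k**3 + k**2 + k + 1).
s_(k+1) − s_k = 5*k**4 + 26*k**3 + 37*k**2 + 26*k + 8 = t_k.
s_(n+1) = n**5 + 9*n**4 + 27*n**3 + 38*n**2 + 27*n + 8 and s_(2) = 110, so S(n) = n**5 + 9*n**4 + 27*n**3 + 38*n**2 + 27*n - 102.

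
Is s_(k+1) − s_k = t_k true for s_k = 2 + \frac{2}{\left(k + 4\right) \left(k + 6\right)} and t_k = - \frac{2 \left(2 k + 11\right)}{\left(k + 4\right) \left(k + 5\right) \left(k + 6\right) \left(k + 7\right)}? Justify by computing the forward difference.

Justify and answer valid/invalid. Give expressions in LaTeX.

s_(k+1) = 2 + 2/((k + 5)*(k + 7))
s_(k+1) − s_k = 2*(-2*k - 11)/(k**4 + 22*k**3 + 179*k**2 + 638*k + 840)
(s_(k+1) − s_k) − t_k = 0

valid (s_(k+1) − s_k reduces to t_k)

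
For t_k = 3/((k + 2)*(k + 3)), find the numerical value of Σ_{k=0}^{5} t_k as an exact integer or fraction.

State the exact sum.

r(k) = (k + 2)/(k + 4) after simplifying.
Gosper form: A/B · C(k+1)/C(k) with A=k + 2, B=k + 4, C=1.
Set up (k + 2)·f(k+1) − (k + 3)·f(k) − (1) = 0.
deg f ≤ 1 (via 1,1,0).
Coefficient equations give f(k) = k/2.
R(k) = B(k−1)·f(k)/C(k) = k*(k + 3)/2; s_k = R·t_k = 3*k/(2*(k + 2)).
Δs = 3/(k**2 + 5*k + 6), as required.
Sum = s_(6) − s_(0); s_(6) = 9/8, s_(0) = 0 ⇒ 9/8.

Σ = 9/8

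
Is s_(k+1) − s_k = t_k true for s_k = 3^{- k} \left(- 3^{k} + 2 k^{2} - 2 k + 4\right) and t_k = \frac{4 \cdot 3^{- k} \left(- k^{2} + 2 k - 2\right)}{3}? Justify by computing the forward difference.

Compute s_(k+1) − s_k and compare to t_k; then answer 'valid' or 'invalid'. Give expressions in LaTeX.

Valid: the claim telescopes to t_k.

s_(k+1) = (-3*3**k + 2*k**2 + 2*k + 4)/(3*3**k)
s_(k+1) − s_k = 4*(-k**2 + 2*k - 2)/(3*3**k)
(s_(k+1) − s_k) − t_k = 0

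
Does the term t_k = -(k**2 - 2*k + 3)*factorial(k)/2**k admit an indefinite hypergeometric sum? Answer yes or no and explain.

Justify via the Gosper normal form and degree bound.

Yes. s_k = -2**(1 - k)*(k - 2)*factorial(k).

t_(k+1)/t_k = (k**3 + k**2 + 2*k + 2)/(2*(k**2 - 2*k + 3)).
A = k/2 + 1/2, B = 1, C = k**2 - 2*k + 3.
Key eq: (k/2 + 1/2)·f(k+1) = (1)·f(k) + (k**2 - 2*k + 3).
Degrees (1,0,2) ⇒ d ≤ 1.
Solving with deg f ≤ 1: f(k) = 2*(k - 2).
So s_k = (B(k−1)f/C)·t_k = (2*(k - 2)/(k**2 - 2*k + 3))·t_k = -2**(1 - k)*(k - 2)*factorial(k).
Verify: -(k**2 - 2*k + 3)*factorial(k)/2**k matches t_k.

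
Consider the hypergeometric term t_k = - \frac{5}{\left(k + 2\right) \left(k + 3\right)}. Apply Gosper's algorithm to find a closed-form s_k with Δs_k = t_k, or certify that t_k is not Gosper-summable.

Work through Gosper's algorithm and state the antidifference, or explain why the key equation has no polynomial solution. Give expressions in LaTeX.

Ratio r(k) = (k + 2)/(k + 4).
Factor: A=k + 2; B=k + 4; C=1.
f must satisfy (k + 2)·f(k+1) − (k + 3)·f(k) = 1.
deg f ≤ 1 (via 1,1,0).
Coefficient equations give f(k) = k/2.
Certificate R = B(k−1)f/C = k*(k + 3)/2 gives s_k = -5*k/(2*k + 4).
Check: Δs_k = -5/(k**2 + 5*k + 6). ✓

s_k = - \frac{5 k}{2 k + 4}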